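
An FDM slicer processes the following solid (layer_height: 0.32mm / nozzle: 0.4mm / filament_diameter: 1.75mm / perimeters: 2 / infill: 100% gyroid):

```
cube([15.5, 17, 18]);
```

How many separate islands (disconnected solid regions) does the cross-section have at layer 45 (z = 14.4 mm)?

At z = 14.4 mm: the 15.5×17 cube contributes its full rectangle. Overall, the cross-section is a single solid region. Island count = 1.

1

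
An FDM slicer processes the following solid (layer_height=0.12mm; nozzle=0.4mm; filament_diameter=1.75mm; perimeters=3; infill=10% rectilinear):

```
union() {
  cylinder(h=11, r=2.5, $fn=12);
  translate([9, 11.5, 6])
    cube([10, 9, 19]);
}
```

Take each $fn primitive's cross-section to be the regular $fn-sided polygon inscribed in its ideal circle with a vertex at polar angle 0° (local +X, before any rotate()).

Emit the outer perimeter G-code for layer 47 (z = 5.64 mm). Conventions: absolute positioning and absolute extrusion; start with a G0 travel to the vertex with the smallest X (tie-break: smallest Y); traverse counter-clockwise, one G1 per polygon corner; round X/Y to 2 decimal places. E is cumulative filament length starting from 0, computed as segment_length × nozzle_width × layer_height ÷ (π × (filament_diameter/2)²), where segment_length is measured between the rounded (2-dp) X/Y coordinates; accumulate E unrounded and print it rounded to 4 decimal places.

At z = 5.64 mm: the cylinder: section is a regular 12-gon, circumradius r=2.5; the cube at (9, 11.5) does not reach this height (z outside [6, 25]); Merging all regions: only the r=2.5 cylinder is present, so the union is just that shape — 1 connected region. The outline is a single polygon with 12 vertices. Extrusion per mm of travel: 0.4 × 0.12 / (π × 0.875²) = 0.019956. Accumulating E over each segment gives final E = 0.3103.

G0 X-2.50 Y0.00 Z5.64
G1 X-2.17 Y-1.25 E0.0258
G1 X-1.25 Y-2.17 E0.0518
G1 X0.00 Y-2.50 E0.0776
G1 X1.25 Y-2.17 E0.1034
G1 X2.17 Y-1.25 E0.1293
G1 X2.50 Y0.00 E0.1551
G1 X2.17 Y1.25 E0.1809
G1 X1.25 Y2.17 E0.2069
G1 X0.00 Y2.50 E0.2327
G1 X-1.25 Y2.17 E0.2585
G1 X-2.17 Y1.25 E0.2845
G1 X-2.50 Y0.00 E0.3103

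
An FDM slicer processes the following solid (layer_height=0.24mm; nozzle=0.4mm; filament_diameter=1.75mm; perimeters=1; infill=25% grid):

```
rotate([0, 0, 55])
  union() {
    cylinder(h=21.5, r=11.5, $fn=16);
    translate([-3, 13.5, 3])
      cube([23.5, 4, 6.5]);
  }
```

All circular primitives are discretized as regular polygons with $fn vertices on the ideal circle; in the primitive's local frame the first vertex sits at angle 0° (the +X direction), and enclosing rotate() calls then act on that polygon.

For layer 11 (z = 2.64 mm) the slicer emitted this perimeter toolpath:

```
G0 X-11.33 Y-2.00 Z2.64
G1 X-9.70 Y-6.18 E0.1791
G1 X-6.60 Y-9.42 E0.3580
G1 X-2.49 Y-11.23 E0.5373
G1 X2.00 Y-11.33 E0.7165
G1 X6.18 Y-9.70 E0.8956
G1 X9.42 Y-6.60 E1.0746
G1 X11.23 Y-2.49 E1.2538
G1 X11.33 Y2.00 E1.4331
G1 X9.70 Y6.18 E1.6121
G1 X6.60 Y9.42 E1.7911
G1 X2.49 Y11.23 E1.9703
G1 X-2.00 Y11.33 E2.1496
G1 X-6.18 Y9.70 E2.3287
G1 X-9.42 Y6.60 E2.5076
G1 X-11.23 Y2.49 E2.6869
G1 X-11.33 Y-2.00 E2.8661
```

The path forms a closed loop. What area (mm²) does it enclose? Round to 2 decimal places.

405.08 mm²

Apply the shoelace formula to the sequence of (X, Y) vertices; enclosed area = 405.08 mm².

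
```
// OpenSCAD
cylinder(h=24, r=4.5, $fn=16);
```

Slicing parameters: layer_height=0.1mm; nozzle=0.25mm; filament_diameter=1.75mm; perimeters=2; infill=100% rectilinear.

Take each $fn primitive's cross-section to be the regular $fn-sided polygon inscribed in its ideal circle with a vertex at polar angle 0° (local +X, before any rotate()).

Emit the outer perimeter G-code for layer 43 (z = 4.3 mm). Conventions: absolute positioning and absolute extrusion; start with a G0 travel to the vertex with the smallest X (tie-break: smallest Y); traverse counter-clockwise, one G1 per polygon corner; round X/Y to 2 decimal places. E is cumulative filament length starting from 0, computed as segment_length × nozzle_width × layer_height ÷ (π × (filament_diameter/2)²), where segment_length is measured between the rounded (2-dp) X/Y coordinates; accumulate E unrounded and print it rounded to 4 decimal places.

At z = 4.3 mm: the r=4.5 cylinder gives a regular 16-gon of circumradius 4.5 (constant along its height). The outline is a single polygon with 16 vertices. Extrusion per mm of travel: 0.25 × 0.1 / (π × 0.875²) = 0.010394. Accumulating E over each segment gives final E = 0.2920.

G0 X-4.50 Y0.00 Z4.30
G1 X-4.16 Y-1.72 E0.0182
G1 X-3.18 Y-3.18 E0.0365
G1 X-1.72 Y-4.16 E0.0548
G1 X0.00 Y-4.50 E0.0730
G1 X1.72 Y-4.16 E0.0912
G1 X3.18 Y-3.18 E0.1095
G1 X4.16 Y-1.72 E0.1278
G1 X4.50 Y0.00 E0.1460
G1 X4.16 Y1.72 E0.1642
G1 X3.18 Y3.18 E0.1825
G1 X1.72 Y4.16 E0.2008
G1 X0.00 Y4.50 E0.2190
G1 X-1.72 Y4.16 E0.2372
G1 X-3.18 Y3.18 E0.2555
G1 X-4.16 Y1.72 E0.2738
G1 X-4.50 Y0.00 E0.2920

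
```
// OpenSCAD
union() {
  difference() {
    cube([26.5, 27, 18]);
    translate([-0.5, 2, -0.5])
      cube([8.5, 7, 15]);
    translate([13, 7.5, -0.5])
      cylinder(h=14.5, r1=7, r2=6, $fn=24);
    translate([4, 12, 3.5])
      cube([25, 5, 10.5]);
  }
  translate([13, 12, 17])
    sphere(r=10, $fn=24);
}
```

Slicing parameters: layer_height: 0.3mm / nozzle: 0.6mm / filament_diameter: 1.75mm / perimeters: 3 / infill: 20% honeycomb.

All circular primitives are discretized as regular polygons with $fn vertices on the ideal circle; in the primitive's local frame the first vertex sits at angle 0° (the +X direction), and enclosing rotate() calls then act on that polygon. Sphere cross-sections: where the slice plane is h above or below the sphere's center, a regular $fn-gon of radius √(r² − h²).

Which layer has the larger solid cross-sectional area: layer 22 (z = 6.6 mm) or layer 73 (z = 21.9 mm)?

layer 22 (z = 6.6 mm)

Layer 22 (z = 6.6): the 26.5×27 cube contributes its full rectangle (area 715.50 mm²); the cube at (-0.5, 2) (footprint 8.5×7) is included at this height (area 59.50 mm²); the cone at (13, 7.5) (r1=7→r2=6) has section circumradius 6.510 here — a regular 24-gon (area = (24/2)·6.510²·sin(360°/24) = 131.64 mm²); the 25×5 cube at (4, 12) contributes its full rectangle (area 125.00 mm²); Taking the first minus the rest: starting from the 26.5×27 cube (715.50 mm²), the 8.5×7 cube at (-0.5, 2) partially overlaps it — only the 56.00 mm² overlap (of its 59.50 mm²) is removed, clipping the outline; the cone at (13, 7.5) partially overlaps it — only the 125.39 mm² overlap (of its 131.64 mm²) is removed, clipping the outline; the 25×5 cube at (4, 12) partially overlaps it — only the 99.82 mm² overlap (of its 125.00 mm²) is removed, clipping the outline — area = 434.29 mm²; the sphere at (13, 12) is absent (|z−center|=10.400 > r=10); Merging all regions: only the result so far is present, so the union is just that shape — area = 434.29 mm². So its area = 434.29 mm². Layer 73 (z = 21.9): the cube is absent (z outside [0, 18]); the cube at (-0.5, 2) does not reach this height (z outside [-0.5, 14.5]); the cone at (13, 7.5) is absent (z outside [-0.5, 14]); the cube at (4, 12) does not reach this height (z outside [3.5, 14]); Taking the first minus the rest: the first operand is absent here, so nothing remains; the r=10 sphere at (13, 12) contributes a regular 24-gon of circumradius √(10²−4.9²) = 8.717 (area = (24/2)·8.717²·sin(360°/24) = 236.01 mm²); Taking the union: only the r=10 sphere at (13, 12) is present, so the union is just that shape — area = 236.01 mm². So its area = 236.01 mm². Layer 22 is larger (434.29 vs 236.01 mm²).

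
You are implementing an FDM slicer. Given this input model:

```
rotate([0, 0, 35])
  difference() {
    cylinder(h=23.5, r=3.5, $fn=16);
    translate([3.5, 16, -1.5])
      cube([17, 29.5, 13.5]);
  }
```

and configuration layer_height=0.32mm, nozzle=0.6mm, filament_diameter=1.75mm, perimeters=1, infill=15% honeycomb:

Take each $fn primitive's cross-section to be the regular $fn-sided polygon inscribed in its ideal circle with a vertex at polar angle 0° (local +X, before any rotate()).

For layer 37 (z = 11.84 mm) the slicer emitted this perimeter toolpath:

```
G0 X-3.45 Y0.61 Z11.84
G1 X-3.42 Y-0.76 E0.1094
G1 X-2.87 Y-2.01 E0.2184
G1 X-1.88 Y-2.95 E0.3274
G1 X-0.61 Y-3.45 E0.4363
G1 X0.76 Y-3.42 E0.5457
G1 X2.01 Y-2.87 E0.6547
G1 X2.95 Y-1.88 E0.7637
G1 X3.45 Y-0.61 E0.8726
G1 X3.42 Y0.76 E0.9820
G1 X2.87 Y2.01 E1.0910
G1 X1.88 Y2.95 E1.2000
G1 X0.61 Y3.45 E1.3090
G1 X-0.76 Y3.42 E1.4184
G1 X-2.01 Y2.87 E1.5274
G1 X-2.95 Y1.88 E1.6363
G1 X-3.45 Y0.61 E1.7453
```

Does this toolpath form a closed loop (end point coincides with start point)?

yes

Start point (G0): (-3.45, 0.61). End point (last G1): the path returns to the start — closed.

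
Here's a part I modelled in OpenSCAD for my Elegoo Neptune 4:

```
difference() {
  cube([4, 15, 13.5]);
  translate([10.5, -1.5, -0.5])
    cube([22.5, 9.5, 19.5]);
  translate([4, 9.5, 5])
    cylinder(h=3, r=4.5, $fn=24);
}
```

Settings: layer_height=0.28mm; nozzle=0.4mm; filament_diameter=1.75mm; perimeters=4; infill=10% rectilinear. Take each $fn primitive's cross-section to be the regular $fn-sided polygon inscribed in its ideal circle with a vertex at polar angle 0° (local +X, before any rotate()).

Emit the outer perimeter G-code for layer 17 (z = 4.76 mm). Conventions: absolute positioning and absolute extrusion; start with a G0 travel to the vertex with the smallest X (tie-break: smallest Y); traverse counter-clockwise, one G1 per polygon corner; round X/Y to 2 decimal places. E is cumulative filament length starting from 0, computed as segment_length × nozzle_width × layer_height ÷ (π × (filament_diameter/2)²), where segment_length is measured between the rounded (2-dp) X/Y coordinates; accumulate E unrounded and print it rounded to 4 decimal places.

At z = 4.76 mm: the cube is present — its section is the full 4×15 rectangle; the cube at (10.5, -1.5) is present — its section is the full 22.5×9.5 rectangle; the cylinder at (4, 9.5) is not intersected at this z (z outside [5, 8]); Subtracting the remaining from the first: starting from the 4×15 cube, the 22.5×9.5 cube at (10.5, -1.5) misses the remaining region (no effect) — 1 connected region. The outline is a single polygon with 4 vertices. Extrusion per mm of travel: 0.4 × 0.28 / (π × 0.875²) = 0.046564. Accumulating E over each segment gives final E = 1.7694.

G0 X0.00 Y0.00 Z4.76
G1 X4.00 Y0.00 E0.1863
G1 X4.00 Y15.00 E0.8847
G1 X0.00 Y15.00 E1.0710
G1 X0.00 Y0.00 E1.7694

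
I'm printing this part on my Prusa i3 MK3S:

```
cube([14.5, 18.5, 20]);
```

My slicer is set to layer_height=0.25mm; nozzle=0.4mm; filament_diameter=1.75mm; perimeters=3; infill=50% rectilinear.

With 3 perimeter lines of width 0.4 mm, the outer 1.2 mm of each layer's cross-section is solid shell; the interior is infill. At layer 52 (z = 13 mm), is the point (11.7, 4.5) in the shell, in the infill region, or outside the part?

At z = 13 mm: the 14.5×18.5 cube contributes its full rectangle. Overall, the cross-section is a single solid region. The nearest boundary edge runs (14.50, 0.00)→(14.50, 18.50); distance from the point to it = 2.80 mm. The point is inside the cross-section and 2.80 mm from the nearest boundary — more than the 1.2 mm shell width (3 × 0.4), so it's in the infill interior.

infill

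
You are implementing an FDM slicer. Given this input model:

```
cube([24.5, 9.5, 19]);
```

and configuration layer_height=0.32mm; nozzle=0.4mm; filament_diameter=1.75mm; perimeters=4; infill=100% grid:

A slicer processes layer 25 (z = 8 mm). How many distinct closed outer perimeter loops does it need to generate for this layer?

At z = 8 mm: the 24.5×9.5 cube contributes its full rectangle. The result has 1 disconnected region.

1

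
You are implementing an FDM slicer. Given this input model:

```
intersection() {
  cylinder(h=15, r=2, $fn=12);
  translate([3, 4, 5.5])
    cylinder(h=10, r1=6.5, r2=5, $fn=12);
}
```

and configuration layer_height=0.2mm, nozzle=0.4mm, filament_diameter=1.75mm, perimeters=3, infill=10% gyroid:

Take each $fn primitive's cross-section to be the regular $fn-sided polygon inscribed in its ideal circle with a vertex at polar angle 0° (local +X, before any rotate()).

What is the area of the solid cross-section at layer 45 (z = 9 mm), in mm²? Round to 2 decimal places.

8.80 mm²

At z = 9 mm: the r=2 cylinder contributes a regular 12-gon of circumradius 2 (area = (12/2)·2.000²·sin(360°/12) = 12.00 mm²); the cone at (3, 4): at t=0.350 of its height the radius interpolates to r₁+(r₂−r₁)t = 5.975, giving a regular 12-gon of that circumradius (area = (12/2)·5.975²·sin(360°/12) = 107.10 mm²); Taking the intersection: the cone at (3, 4) partially overlaps the r=2 cylinder; clipping to the common part keeps 8.80 mm² — area = 8.80 mm². Overall, the cross-section is a single solid region. Net area = 8.80 mm².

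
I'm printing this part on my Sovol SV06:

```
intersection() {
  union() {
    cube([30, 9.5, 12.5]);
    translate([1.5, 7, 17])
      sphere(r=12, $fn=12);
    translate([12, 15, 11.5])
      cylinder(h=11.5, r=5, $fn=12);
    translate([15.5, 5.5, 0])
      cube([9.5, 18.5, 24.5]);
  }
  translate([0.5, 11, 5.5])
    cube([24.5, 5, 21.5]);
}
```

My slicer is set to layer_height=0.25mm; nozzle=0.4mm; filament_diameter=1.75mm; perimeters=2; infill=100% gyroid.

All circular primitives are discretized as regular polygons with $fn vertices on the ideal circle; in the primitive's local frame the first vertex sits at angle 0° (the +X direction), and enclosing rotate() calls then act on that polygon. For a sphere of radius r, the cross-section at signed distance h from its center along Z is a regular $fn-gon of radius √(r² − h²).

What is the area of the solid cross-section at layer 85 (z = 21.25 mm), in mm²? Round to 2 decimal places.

122.28 mm²

At z = 21.25 mm: the cube is absent (z outside [0, 12.5]); the r=12 sphere at (1.5, 7) slices to a regular 12-gon of circumradius 11.222 (√(r²−h²) with h=4.25 from center) (area = (12/2)·11.222²·sin(360°/12) = 377.81 mm²); the r=5 cylinder at (12, 15) contributes a regular 12-gon of circumradius 5 (area = (12/2)·5.000²·sin(360°/12) = 75.00 mm²); the cube at (15.5, 5.5) (footprint 9.5×18.5) is included at this height (area 175.75 mm²); Taking the union: the regions partially overlap — summed areas 628.56 mm² minus the doubly-counted overlap 20.74 mm² gives 607.82 mm² — area = 607.82 mm²; the 24.5×5 cube at (0.5, 11) contributes its full rectangle (area 122.50 mm²); Keeping only the common overlap: the 24.5×5 cube at (0.5, 11) partially overlaps that combined region; clipping to the common part keeps 122.28 mm² — area = 122.28 mm². Overall, the cross-section is a single solid region. Net area = 122.28 mm².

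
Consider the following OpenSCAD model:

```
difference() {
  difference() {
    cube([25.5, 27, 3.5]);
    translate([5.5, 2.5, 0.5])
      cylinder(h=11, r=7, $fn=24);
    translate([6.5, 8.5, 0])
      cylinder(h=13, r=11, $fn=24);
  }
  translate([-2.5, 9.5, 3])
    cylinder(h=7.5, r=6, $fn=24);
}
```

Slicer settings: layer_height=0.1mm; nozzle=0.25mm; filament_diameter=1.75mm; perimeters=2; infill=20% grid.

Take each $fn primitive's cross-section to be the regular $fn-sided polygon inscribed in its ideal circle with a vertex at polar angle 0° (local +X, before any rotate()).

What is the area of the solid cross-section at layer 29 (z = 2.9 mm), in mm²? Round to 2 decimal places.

390.14 mm²

At z = 2.9 mm: the cube is present — its section is the full 25.5×27 rectangle (area 688.50 mm²); the cylinder at (5.5, 2.5): section is a regular 24-gon, circumradius r=7 (area = (24/2)·7.000²·sin(360°/24) = 152.19 mm²); the r=11 cylinder at (6.5, 8.5) contributes a regular 24-gon of circumradius 11 (area = (24/2)·11.000²·sin(360°/24) = 375.81 mm²); Subtracting the remaining from the first: starting from the 25.5×27 cube (688.50 mm²), the r=7 cylinder at (5.5, 2.5) partially overlaps it — only the 102.62 mm² overlap (of its 152.19 mm²) is removed, clipping the outline; the r=11 cylinder at (6.5, 8.5) partially overlaps it — only the 195.74 mm² overlap (of its 375.81 mm²) is removed, clipping the outline — area = 390.14 mm²; the cylinder at (-2.5, 9.5) does not reach this height (z outside [3, 10.5]); Taking the first minus the rest: none of the subtracted shapes is present at this height, so that combined region is unchanged — area = 390.14 mm². Overall, the cross-section is a single solid region. Net area = 390.14 mm².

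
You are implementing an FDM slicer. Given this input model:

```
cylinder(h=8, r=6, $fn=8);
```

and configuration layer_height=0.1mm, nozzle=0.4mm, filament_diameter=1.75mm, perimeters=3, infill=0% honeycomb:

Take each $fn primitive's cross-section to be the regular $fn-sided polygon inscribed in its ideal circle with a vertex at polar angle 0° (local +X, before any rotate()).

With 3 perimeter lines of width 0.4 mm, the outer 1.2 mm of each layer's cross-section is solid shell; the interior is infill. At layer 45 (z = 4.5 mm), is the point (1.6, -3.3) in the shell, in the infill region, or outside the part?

infill

At z = 4.5 mm: the r=6 cylinder gives a regular 8-gon of circumradius 6 (constant along its height). Overall, the cross-section is a single solid region. The nearest boundary edge runs (-0.00, -6.00)→(4.24, -4.24); distance from the point to it = 1.88 mm. The point is inside the cross-section and 1.88 mm from the nearest boundary — more than the 1.2 mm shell width (3 × 0.4), so it's in the infill interior.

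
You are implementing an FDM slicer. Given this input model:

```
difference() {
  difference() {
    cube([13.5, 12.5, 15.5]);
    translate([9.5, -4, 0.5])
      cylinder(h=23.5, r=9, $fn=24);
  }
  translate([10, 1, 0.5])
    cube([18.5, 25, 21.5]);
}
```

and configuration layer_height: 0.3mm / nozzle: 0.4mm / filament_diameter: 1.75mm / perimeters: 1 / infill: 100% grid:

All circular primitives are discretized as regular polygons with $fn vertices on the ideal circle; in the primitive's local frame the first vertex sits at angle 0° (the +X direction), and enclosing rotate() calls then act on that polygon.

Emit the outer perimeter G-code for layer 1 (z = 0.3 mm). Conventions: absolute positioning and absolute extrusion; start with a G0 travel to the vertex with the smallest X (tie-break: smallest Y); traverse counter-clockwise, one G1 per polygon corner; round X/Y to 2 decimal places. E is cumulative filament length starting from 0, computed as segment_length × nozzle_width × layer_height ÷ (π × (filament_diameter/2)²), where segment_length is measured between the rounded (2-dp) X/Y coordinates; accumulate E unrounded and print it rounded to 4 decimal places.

At z = 0.3 mm: the 13.5×12.5 cube contributes its full rectangle; the cylinder at (9.5, -4) is not intersected at this z (z outside [0.5, 24]); Taking the first minus the rest: none of the subtracted shapes is present at this height, so the 13.5×12.5 cube is unchanged — 1 connected region; the cube at (10, 1) is absent (z outside [0.5, 22]); After the difference (first − rest): none of the subtracted shapes is present at this height, so the result so far is unchanged — 1 connected region. The outline is a single polygon with 4 vertices. Extrusion per mm of travel: 0.4 × 0.3 / (π × 0.875²) = 0.049890. Accumulating E over each segment gives final E = 2.5943.

G0 X0.00 Y0.00 Z0.30
G1 X13.50 Y0.00 E0.6735
G1 X13.50 Y12.50 E1.2971
G1 X0.00 Y12.50 E1.9707
G1 X0.00 Y0.00 E2.5943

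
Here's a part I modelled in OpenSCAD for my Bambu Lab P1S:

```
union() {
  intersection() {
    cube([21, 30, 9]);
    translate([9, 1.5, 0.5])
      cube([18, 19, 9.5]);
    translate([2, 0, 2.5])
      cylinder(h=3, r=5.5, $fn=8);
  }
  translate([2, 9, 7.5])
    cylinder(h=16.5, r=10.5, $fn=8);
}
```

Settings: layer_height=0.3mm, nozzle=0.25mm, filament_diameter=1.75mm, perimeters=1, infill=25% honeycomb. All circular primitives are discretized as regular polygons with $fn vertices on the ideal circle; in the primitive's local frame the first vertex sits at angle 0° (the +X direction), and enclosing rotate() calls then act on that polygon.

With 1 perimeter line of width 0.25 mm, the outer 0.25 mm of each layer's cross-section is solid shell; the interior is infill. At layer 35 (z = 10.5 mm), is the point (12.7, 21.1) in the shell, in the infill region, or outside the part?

At z = 10.5 mm: the cube does not reach this height (z outside [0, 9]); the cube at (9, 1.5) is not intersected at this z (z outside [0.5, 10]); the cylinder at (2, 0) is absent (z outside [2.5, 5.5]); Keeping only the common overlap: at least one operand is absent at this height, so nothing remains; the r=10.5 cylinder at (2, 9) gives a regular 8-gon of circumradius 10.5 (constant along its height); Taking the union: only the r=10.5 cylinder at (2, 9) is present, so the union is just that shape — 1 connected region. Overall, the cross-section is a single solid region. The nearest boundary edge runs (12.50, 9.00)→(9.42, 16.42); distance from the point to it = 5.71 mm. The point is not inside any of the regions above, so it lies outside the cross-section (5.71 mm from the nearest boundary).

outside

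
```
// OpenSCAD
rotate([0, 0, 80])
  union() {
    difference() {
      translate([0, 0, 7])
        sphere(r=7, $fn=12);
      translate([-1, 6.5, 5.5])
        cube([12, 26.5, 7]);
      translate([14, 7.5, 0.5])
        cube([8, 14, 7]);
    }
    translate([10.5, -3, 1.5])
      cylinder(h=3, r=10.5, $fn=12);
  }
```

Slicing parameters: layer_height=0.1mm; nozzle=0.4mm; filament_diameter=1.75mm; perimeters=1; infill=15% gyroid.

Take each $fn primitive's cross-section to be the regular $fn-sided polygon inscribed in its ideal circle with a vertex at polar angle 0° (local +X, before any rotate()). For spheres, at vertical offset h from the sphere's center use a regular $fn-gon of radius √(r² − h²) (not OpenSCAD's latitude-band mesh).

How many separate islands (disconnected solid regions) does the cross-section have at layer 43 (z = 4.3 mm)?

1

At z = 4.3 mm: the sphere: section is a regular 12-gon, circumradius = √(r²−h²) = √(7²−2.7²) = 6.458; the cube at (-1, 6.5) is not intersected at this z (z outside [5.5, 12.5]); the cube at (14, 7.5) is present — its section is the full 8×14 rectangle; Taking the first minus the rest: starting from the r=7 sphere, the 8×14 cube at (14, 7.5) misses the remaining region (no effect) — 1 connected region; the r=10.5 cylinder at (10.5, -3) contributes a regular 12-gon of circumradius 10.5; Merging all regions: the regions partially overlap (shared area 46.27 mm²), so overlapping operands fuse into one piece — 1 connected region; (whole slice rotated 80° about Z — lengths, areas and connectivity unchanged). Overall, the cross-section is a single solid region. Island count = 1.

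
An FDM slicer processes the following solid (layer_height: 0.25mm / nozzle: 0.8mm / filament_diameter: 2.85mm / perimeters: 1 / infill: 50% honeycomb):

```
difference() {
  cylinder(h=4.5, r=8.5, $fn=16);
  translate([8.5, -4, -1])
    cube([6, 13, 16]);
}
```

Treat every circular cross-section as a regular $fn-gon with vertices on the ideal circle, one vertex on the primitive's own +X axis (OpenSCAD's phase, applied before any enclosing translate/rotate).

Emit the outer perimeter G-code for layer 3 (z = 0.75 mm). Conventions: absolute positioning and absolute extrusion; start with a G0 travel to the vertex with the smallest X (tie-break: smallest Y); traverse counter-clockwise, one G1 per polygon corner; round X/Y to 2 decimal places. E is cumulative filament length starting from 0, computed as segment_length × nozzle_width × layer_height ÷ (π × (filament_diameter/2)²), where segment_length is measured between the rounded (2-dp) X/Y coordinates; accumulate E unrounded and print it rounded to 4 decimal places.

At z = 0.75 mm: the cylinder: section is a regular 16-gon, circumradius r=8.5; the cube at (8.5, -4) (footprint 6×13) is included at this height; Subtracting the remaining from the first: starting from the r=8.5 cylinder, the 6×13 cube at (8.5, -4) misses the remaining region (no effect) — 1 connected region. The outline is a single polygon with 16 vertices. Extrusion per mm of travel: 0.8 × 0.25 / (π × 1.425²) = 0.031351. Accumulating E over each segment gives final E = 1.6632.

G0 X-8.50 Y0.00 Z0.75
G1 X-7.85 Y-3.25 E0.1039
G1 X-6.01 Y-6.01 E0.2079
G1 X-3.25 Y-7.85 E0.3119
G1 X0.00 Y-8.50 E0.4158
G1 X3.25 Y-7.85 E0.5197
G1 X6.01 Y-6.01 E0.6237
G1 X7.85 Y-3.25 E0.7277
G1 X8.50 Y0.00 E0.8316
G1 X7.85 Y3.25 E0.9355
G1 X6.01 Y6.01 E1.0395
G1 X3.25 Y7.85 E1.1435
G1 X0.00 Y8.50 E1.2474
G1 X-3.25 Y7.85 E1.3513
G1 X-6.01 Y6.01 E1.4553
G1 X-7.85 Y3.25 E1.5593
G1 X-8.50 Y0.00 E1.6632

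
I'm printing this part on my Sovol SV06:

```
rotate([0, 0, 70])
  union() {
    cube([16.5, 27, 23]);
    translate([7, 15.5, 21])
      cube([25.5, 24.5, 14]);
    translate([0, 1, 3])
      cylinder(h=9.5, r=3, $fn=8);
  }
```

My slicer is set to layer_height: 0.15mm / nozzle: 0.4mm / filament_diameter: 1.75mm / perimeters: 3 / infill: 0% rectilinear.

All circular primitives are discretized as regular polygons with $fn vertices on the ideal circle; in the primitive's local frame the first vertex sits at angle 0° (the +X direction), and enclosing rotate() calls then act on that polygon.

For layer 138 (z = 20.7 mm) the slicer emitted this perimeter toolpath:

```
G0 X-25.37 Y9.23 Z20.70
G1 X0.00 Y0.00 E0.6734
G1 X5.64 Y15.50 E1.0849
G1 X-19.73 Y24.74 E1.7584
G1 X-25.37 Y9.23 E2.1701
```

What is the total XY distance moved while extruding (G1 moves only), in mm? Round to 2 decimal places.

86.99 mm

Sum the Euclidean lengths of each G1 segment: total = 86.99 mm.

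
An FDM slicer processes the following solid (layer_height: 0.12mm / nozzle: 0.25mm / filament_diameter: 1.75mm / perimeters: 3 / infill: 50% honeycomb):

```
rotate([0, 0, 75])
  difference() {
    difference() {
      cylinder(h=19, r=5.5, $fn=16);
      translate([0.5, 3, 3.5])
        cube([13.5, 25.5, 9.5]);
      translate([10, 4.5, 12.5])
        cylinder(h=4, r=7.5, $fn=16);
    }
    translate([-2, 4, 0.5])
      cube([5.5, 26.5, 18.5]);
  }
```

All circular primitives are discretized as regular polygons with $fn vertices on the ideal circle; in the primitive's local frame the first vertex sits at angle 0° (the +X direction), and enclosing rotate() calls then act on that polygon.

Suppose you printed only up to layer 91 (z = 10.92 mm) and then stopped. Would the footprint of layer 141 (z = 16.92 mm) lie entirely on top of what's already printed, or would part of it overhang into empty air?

part overhangs

Compare the two slices. At z = 10.92: the cylinder: section is a regular 16-gon, circumradius r=5.5 (area = (16/2)·5.500²·sin(360°/16) = 92.61 mm²); the cube at (0.5, 3) is present — its section is the full 13.5×25.5 rectangle (area 344.25 mm²); the cylinder at (10, 4.5) does not reach this height (z outside [12.5, 16.5]); After the difference (first − rest): starting from the r=5.5 cylinder (92.61 mm²), the 13.5×25.5 cube at (0.5, 3) partially overlaps it — only the 6.51 mm² overlap (of its 344.25 mm²) is removed, clipping the outline — area = 86.10 mm²; the cube at (-2, 4) is present — its section is the full 5.5×26.5 rectangle (area 145.75 mm²); Subtracting the remaining from the first: starting from the result so far (86.10 mm²), the 5.5×26.5 cube at (-2, 4) partially overlaps it — only the 3.33 mm² overlap (of its 145.75 mm²) is removed, clipping the outline — area = 82.77 mm²; (rotated 75° about Z; rotation is an isometry so areas/perimeters/island counts are preserved). At z = 16.92: the r=5.5 cylinder gives a regular 16-gon of circumradius 5.5 (constant along its height) (area = (16/2)·5.500²·sin(360°/16) = 92.61 mm²); the cube at (0.5, 3) is not intersected at this z (z outside [3.5, 13]); the cylinder at (10, 4.5) is not intersected at this z (z outside [12.5, 16.5]); After the difference (first − rest): none of the subtracted shapes is present at this height, so the r=5.5 cylinder is unchanged — area = 92.61 mm²; the cube at (-2, 4) (footprint 5.5×26.5) is included at this height (area 145.75 mm²); Subtracting the remaining from the first: starting from that combined region (92.61 mm²), the 5.5×26.5 cube at (-2, 4) partially overlaps it — only the 6.18 mm² overlap (of its 145.75 mm²) is removed, clipping the outline — area = 86.43 mm²; (rotated 75° about Z; rotation is an isometry so areas/perimeters/island counts are preserved). Checking containment: at z = 16.92 the cross-section extends beyond the z = 10.92 cross-section by about 3.66 mm².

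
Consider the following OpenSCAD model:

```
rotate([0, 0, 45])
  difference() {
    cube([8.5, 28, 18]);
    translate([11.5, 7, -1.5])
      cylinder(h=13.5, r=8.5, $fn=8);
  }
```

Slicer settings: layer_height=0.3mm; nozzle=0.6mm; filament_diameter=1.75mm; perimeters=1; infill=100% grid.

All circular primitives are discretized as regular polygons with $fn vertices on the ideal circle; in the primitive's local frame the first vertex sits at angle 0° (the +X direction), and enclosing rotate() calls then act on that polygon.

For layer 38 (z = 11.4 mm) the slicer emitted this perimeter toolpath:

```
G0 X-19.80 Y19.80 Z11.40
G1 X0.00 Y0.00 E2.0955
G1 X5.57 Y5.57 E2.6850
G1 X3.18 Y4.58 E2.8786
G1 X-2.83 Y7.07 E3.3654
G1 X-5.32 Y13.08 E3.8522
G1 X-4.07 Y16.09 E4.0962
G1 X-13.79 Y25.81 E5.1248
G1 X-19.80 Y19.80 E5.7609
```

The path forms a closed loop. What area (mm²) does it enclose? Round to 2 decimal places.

183.15 mm²

Apply the shoelace formula to the sequence of (X, Y) vertices; enclosed area = 183.15 mm².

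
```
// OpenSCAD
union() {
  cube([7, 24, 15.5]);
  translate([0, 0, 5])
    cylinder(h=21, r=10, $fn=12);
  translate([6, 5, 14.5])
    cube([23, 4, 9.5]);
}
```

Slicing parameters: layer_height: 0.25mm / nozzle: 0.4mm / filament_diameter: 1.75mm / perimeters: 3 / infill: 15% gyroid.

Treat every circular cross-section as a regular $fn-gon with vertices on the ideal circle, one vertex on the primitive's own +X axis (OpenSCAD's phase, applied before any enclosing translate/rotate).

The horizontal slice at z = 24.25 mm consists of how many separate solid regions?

1

At z = 24.25 mm: the cube does not reach this height (z outside [0, 15.5]); the r=10 cylinder contributes a regular 12-gon of circumradius 10; the cube at (6, 5) is not intersected at this z (z outside [14.5, 24]); Merging all regions: only the r=10 cylinder is present, so the union is just that shape — 1 connected region. The result has 1 disconnected region.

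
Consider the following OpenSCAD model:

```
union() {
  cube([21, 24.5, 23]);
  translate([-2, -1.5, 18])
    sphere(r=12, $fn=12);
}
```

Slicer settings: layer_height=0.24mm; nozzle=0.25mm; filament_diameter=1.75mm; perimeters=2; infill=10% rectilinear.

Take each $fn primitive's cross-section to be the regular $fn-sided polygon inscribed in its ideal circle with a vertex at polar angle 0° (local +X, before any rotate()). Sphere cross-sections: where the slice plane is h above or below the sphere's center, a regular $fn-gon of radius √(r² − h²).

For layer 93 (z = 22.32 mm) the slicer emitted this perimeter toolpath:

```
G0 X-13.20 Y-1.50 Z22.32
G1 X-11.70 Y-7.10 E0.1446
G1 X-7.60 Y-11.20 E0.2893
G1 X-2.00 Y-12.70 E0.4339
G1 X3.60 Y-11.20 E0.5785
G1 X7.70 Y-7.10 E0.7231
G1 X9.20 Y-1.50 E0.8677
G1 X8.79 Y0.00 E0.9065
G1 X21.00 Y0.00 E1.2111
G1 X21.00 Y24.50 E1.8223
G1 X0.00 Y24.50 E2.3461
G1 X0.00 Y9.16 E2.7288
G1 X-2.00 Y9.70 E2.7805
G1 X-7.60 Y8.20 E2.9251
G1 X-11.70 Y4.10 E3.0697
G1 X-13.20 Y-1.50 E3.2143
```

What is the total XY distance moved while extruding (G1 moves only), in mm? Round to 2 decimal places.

128.86 mm

Sum the Euclidean lengths of each G1 segment: total = 128.86 mm.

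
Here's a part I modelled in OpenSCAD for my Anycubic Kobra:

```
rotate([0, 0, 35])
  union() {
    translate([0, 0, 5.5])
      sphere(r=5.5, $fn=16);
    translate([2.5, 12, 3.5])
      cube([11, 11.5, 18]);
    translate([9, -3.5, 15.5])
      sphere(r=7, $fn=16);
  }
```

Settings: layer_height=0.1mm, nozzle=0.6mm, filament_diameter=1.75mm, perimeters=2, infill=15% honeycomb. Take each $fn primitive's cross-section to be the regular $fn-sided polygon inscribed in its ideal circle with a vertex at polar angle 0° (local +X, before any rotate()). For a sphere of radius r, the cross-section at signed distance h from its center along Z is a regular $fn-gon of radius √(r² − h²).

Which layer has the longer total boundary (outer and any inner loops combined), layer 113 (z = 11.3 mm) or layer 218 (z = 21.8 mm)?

layer 113 (z = 11.3 mm)

Layer 113 (z = 11.3): the sphere does not reach this height (|z−center|=5.800 > r=5.5); the 11×11.5 cube at (2.5, 12) contributes its full rectangle (perimeter 45.00 mm); the r=7 sphere at (9, -3.5) slices to a regular 16-gon of circumradius 5.600 (√(r²−h²) with h=4.2 from center) (perimeter = 2·16·5.600·sin(180°/16) = 34.96 mm); Combining (union): the 2 present regions are separate (no shared area or edge), so areas and boundary lengths simply add and each stays a separate island — boundary = 79.96 mm; (whole slice rotated 35° about Z — lengths, areas and connectivity unchanged). So its perimeter = 79.96 mm. Layer 218 (z = 21.8): the sphere does not reach this height (|z−center|=16.300 > r=5.5); the cube at (2.5, 12) is not intersected at this z (z outside [3.5, 21.5]); the sphere at (9, -3.5): section is a regular 16-gon, circumradius = √(r²−h²) = √(7²−6.3²) = 3.051 (perimeter = 2·16·3.051·sin(180°/16) = 19.05 mm); Merging all regions: only the r=7 sphere at (9, -3.5) is present, so the union is just that shape — boundary = 19.05 mm; (rotated 35° about Z; rotation is an isometry so areas/perimeters/island counts are preserved). So its perimeter = 19.05 mm. Layer 113 is larger (79.96 vs 19.05 mm).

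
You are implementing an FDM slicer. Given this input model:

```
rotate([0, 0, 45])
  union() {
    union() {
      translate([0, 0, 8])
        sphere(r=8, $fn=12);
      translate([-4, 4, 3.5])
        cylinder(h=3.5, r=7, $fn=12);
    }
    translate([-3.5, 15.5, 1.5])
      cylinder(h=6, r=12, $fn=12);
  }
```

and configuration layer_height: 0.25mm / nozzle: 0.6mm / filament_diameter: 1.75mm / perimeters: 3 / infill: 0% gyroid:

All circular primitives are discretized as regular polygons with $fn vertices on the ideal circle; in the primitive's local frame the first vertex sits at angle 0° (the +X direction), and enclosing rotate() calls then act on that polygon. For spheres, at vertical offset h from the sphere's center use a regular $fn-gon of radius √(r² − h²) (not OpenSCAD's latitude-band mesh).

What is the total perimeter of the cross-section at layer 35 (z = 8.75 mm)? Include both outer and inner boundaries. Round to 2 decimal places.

49.47 mm

At z = 8.75 mm: the sphere: section is a regular 12-gon, circumradius = √(r²−h²) = √(8²−0.75²) = 7.965 (perimeter = 2·12·7.965·sin(180°/12) = 49.47 mm); the cylinder at (-4, 4) is not intersected at this z (z outside [3.5, 7]); Combining (union): only the r=8 sphere is present, so the union is just that shape — boundary = 49.47 mm; the cylinder at (-3.5, 15.5) does not reach this height (z outside [1.5, 7.5]); Taking the union: only the result so far is present, so the union is just that shape — boundary = 49.47 mm; (whole slice rotated 45° about Z — lengths, areas and connectivity unchanged). Overall, the cross-section is a single solid region. Total boundary length (outer) = 49.47 mm.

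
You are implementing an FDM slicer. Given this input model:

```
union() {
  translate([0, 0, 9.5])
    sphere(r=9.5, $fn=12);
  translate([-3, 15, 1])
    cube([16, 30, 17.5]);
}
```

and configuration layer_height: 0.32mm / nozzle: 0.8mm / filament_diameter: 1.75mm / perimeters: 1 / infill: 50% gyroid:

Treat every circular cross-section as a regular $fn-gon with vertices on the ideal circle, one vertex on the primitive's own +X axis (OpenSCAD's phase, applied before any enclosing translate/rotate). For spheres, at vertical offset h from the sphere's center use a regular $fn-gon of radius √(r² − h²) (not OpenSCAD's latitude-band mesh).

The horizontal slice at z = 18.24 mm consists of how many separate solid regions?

2

At z = 18.24 mm: the sphere: section is a regular 12-gon, circumradius = √(r²−h²) = √(9.5²−8.74²) = 3.723; the cube at (-3, 15) (footprint 16×30) is included at this height; Merging all regions: the 2 present regions are separate (no shared area or edge), so areas and boundary lengths simply add and each stays a separate island — 2 connected regions. The result has 2 disconnected regions.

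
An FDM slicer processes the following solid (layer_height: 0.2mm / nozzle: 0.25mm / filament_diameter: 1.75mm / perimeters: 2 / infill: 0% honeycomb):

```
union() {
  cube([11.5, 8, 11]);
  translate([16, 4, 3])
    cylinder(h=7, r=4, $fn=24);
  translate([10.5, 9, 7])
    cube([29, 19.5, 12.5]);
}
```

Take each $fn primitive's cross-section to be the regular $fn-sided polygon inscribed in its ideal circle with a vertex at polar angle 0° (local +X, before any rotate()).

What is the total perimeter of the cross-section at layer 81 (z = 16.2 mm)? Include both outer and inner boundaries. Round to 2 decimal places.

At z = 16.2 mm: the cube does not reach this height (z outside [0, 11]); the cylinder at (16, 4) is not intersected at this z (z outside [3, 10]); the 29×19.5 cube at (10.5, 9) contributes its full rectangle (perimeter 97.00 mm); Merging all regions: only the 29×19.5 cube at (10.5, 9) is present, so the union is just that shape — boundary = 97.00 mm. Overall, the cross-section is a single solid region. Total boundary length (outer) = 97.00 mm.

97.00 mm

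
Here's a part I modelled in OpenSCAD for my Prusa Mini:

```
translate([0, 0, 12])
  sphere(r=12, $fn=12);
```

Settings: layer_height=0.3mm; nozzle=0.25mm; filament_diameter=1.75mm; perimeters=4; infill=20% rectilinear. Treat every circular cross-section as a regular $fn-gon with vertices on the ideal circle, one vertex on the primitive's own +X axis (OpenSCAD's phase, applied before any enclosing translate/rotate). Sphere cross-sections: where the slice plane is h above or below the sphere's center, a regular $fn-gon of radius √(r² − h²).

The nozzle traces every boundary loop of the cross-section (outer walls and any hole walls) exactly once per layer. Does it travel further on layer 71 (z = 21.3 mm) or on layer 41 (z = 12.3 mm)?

Layer 71 (z = 21.3): the r=12 sphere slices to a regular 12-gon of circumradius 7.584 (√(r²−h²) with h=9.3 from center) (perimeter = 2·12·7.584·sin(180°/12) = 47.11 mm). So its perimeter = 47.11 mm. Layer 41 (z = 12.3): the sphere: section is a regular 12-gon, circumradius = √(r²−h²) = √(12²−0.3²) = 11.996 (perimeter = 2·12·11.996·sin(180°/12) = 74.52 mm). So its perimeter = 74.52 mm. Layer 41 is larger (74.52 vs 47.11 mm).

layer 41 (z = 12.3 mm)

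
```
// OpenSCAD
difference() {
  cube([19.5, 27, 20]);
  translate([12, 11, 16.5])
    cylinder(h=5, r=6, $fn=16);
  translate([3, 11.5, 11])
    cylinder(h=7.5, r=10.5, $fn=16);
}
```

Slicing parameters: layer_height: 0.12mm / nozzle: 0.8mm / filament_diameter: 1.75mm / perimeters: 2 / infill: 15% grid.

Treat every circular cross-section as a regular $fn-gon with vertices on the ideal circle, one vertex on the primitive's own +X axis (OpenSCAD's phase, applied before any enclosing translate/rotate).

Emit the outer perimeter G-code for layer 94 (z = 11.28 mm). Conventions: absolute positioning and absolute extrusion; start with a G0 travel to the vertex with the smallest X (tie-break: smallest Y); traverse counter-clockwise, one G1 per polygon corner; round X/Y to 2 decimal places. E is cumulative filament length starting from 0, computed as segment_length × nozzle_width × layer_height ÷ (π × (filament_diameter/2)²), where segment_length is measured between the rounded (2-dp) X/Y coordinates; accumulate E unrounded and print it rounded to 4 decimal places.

At z = 11.28 mm: the 19.5×27 cube contributes its full rectangle; the cylinder at (12, 11) is absent (z outside [16.5, 21.5]); the r=10.5 cylinder at (3, 11.5) contributes a regular 16-gon of circumradius 10.5; After the difference (first − rest): starting from the 19.5×27 cube, the r=10.5 cylinder at (3, 11.5) partially overlaps it — only the 229.97 mm² overlap (of its 337.53 mm²) is removed, clipping the outline — 1 connected region. The outline is a single polygon with 15 vertices. Extrusion per mm of travel: 0.8 × 0.12 / (π × 0.875²) = 0.039912. Accumulating E over each segment gives final E = 4.4737.

G0 X0.00 Y0.00 Z11.28
G1 X19.50 Y0.00 E0.7783
G1 X19.50 Y27.00 E1.8559
G1 X0.00 Y27.00 E2.6342
G1 X0.00 Y21.40 E2.8577
G1 X3.00 Y22.00 E2.9798
G1 X7.02 Y21.20 E3.1434
G1 X10.42 Y18.92 E3.3068
G1 X12.70 Y15.52 E3.4702
G1 X13.50 Y11.50 E3.6338
G1 X12.70 Y7.48 E3.7974
G1 X10.42 Y4.08 E3.9608
G1 X7.02 Y1.80 E4.1242
G1 X3.00 Y1.00 E4.2877
G1 X0.00 Y1.60 E4.4099
G1 X0.00 Y0.00 E4.4737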